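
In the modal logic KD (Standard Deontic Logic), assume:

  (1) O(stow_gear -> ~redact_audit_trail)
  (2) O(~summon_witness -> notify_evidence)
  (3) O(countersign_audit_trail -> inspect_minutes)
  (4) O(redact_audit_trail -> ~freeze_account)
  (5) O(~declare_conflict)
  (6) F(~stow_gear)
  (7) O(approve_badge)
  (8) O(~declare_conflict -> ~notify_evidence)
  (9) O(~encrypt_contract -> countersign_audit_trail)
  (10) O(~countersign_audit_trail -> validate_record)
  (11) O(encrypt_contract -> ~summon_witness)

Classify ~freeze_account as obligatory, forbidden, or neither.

Neither

Premise 4 is O(redact_audit_trail -> ~freeze_account), but O(redact_audit_trail) is not derivable from the premises, so it does not yield O(~freeze_account).
No premise or chain of K-axiom applications forces O(~freeze_account), and none forces O(freeze_account). So ~freeze_account is neither obligatory nor forbidden under these norms.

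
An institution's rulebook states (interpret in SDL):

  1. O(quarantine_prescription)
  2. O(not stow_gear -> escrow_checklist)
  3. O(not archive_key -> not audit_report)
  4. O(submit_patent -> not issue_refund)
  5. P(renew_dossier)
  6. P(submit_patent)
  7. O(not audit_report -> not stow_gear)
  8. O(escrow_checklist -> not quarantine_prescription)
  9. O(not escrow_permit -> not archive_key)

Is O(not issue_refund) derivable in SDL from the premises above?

Premise 4 is O(submit_patent -> not issue_refund), but O(submit_patent) is not derivable from the premises (the permission P(submit_patent) asserts only not O(not submit_patent), not O(submit_patent)), so it does not yield O(not issue_refund).
No other premise forces O(not issue_refund). An ideal world satisfying every premise can still have not issue_refund false, so O(not issue_refund) is not derivable.

No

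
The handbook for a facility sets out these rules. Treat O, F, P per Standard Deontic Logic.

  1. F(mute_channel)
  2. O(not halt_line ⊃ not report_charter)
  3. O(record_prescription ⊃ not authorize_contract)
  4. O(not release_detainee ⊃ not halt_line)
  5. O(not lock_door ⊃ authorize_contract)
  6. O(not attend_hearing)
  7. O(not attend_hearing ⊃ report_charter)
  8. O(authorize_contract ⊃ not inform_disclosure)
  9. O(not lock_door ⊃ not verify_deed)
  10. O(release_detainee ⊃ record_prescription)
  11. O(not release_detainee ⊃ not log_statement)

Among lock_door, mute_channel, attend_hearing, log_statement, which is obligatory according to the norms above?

lock_door

Premise 6 states O(not attend_hearing) outright.
From O(not attend_hearing) and premise 7, O(not attend_hearing ⊃ report_charter), we obtain O(report_charter).
The contrapositive of premise 2 (O(not halt_line ⊃ not report_charter)) is O(report_charter ⊃ halt_line), and O(report_charter) is already established, so O(halt_line).
Premise 4, O(not release_detainee ⊃ not halt_line), contraposes to O(halt_line ⊃ release_detainee); with O(halt_line) we get O(release_detainee).
With premise 10, O(release_detainee ⊃ record_prescription), the K-axiom yields O(record_prescription).
Premise 3 is O(record_prescription ⊃ not authorize_contract); since O(record_prescription), deontic closure gives O(not authorize_contract).
Premise 5 is O(not lock_door ⊃ authorize_contract); contrapositively O(not authorize_contract ⊃ lock_door). Since O(not authorize_contract) holds, K gives O(lock_door).
So O(lock_door) holds — lock_door is obligatory. None of the other listed options is made obligatory by any chain of premises.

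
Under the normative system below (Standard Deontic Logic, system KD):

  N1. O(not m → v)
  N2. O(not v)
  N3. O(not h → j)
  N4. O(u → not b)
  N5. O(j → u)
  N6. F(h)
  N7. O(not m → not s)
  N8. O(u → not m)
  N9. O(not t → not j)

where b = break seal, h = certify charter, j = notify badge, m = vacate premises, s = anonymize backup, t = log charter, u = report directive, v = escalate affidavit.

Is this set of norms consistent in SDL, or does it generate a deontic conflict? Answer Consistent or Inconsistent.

From premise 2 we have O(not v).
Premise 1, O(not m → v), contraposes to O(not v → m); with O(not v) we get O(m).
The contrapositive of premise 8 (O(u → not m)) is O(m → not u), and O(m) is already established, so O(not u).
Premise 5 is O(j → u); contrapositively O(not u → not j). Since O(not u) holds, K gives O(not j).
Premise 3 is O(not h → j); contrapositively O(not j → h). Since O(not j) holds, K gives O(h).
However, F(h) at premise 6 amounts to O(not h).
We now have both O(h) and O(not h) — h is simultaneously obligatory and forbidden, violating the D-axiom.

Inconsistent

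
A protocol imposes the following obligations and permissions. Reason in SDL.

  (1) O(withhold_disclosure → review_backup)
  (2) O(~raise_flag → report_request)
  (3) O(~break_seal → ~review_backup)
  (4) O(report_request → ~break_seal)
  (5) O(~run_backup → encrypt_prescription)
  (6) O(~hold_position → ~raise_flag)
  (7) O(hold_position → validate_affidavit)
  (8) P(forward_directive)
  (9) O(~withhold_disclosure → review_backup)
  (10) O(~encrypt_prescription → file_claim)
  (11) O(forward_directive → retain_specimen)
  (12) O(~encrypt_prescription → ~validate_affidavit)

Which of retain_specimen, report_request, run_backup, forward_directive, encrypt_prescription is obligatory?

encrypt_prescription

By case analysis on ~withhold_disclosure: premise 9 gives O(~withhold_disclosure → review_backup) and premise 1 gives O(withhold_disclosure → review_backup), so O(review_backup) either way.
The contrapositive of premise 3 (O(~break_seal → ~review_backup)) is O(review_backup → break_seal), and O(review_backup) is already established, so O(break_seal).
The contrapositive of premise 4 (O(report_request → ~break_seal)) is O(break_seal → ~report_request), and O(break_seal) is already established, so O(~report_request).
The contrapositive of premise 2 (O(~raise_flag → report_request)) is O(~report_request → raise_flag), and O(~report_request) is already established, so O(raise_flag).
The contrapositive of premise 6 (O(~hold_position → ~raise_flag)) is O(raise_flag → hold_position), and O(raise_flag) is already established, so O(hold_position).
From O(hold_position) and premise 7, O(hold_position → validate_affidavit), we obtain O(validate_affidavit).
Premise 12, O(~encrypt_prescription → ~validate_affidavit), contraposes to O(validate_affidavit → encrypt_prescription); with O(validate_affidavit) we get O(encrypt_prescription).
So O(encrypt_prescription) holds — encrypt_prescription is obligatory. None of the other listed options is made obligatory by any chain of premises.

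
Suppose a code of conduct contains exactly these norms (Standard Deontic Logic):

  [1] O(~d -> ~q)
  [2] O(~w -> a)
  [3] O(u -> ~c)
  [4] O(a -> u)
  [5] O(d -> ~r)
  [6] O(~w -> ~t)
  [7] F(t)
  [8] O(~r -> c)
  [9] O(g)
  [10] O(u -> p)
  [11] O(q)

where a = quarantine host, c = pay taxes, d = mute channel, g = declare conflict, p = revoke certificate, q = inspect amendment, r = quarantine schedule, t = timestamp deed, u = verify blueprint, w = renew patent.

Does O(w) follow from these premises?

Yes

Premise 11 states O(q) outright.
Premise 1 is O(~d -> ~q); contrapositively O(q -> d). Since O(q) holds, K gives O(d).
With premise 5, O(d -> ~r), the K-axiom yields O(~r).
With premise 8, O(~r -> c), the K-axiom yields O(c).
The contrapositive of premise 3 (O(u -> ~c)) is O(c -> ~u), and O(c) is already established, so O(~u).
The contrapositive of premise 4 (O(a -> u)) is O(~u -> ~a), and O(~u) is already established, so O(~a).
Premise 2, O(~w -> a), contraposes to O(~a -> w); with O(~a) we get O(w).
Premises 6, 7, 9, 10 do not contribute to this derivation.
So O(w) follows.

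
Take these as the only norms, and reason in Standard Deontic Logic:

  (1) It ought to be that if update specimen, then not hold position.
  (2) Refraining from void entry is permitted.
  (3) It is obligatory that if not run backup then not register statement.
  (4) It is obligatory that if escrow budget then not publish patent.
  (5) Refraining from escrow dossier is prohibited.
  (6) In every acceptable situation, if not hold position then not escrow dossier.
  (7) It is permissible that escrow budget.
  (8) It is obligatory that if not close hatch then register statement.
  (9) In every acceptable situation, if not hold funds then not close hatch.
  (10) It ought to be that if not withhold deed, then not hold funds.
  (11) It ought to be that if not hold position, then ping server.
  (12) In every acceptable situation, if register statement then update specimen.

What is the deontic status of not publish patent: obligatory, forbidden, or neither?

Premise 4 is O(escrow_budget → ¬publish_patent), but O(escrow_budget) is not derivable from the premises (the permission P(escrow_budget) asserts only ¬O(¬escrow_budget), not O(escrow_budget)), so it does not yield O(¬publish_patent).
No premise or chain of K-axiom applications forces O(¬publish_patent), and none forces O(publish_patent). So ¬publish_patent is neither obligatory nor forbidden under these norms.

Neither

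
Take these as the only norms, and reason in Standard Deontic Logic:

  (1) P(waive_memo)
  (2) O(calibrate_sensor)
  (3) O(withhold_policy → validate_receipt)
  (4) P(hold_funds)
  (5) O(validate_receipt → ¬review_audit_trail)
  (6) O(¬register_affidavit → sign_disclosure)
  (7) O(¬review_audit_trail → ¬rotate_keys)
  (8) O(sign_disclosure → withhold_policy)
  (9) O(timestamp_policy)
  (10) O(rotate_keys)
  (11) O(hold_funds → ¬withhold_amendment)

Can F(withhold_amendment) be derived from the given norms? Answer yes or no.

No

Premise 11 is O(hold_funds → ¬withhold_amendment), but O(hold_funds) is not derivable from the premises (the permission P(hold_funds) asserts only ¬O(¬hold_funds), not O(hold_funds)), so it does not yield O(¬withhold_amendment).
No other premise forces O(¬withhold_amendment). An ideal world satisfying every premise can still have withhold_amendment true, so F(withhold_amendment) is not derivable.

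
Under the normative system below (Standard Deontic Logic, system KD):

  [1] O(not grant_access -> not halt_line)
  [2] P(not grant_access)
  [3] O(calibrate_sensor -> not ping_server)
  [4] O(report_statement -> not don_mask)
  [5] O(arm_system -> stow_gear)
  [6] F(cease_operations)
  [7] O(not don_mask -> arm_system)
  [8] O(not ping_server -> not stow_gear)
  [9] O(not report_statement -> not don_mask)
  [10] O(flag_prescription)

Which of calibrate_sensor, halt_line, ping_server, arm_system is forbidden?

calibrate_sensor

Premises 9 and 4 are O(not report_statement -> not don_mask) and O(report_statement -> not don_mask); every ideal world satisfies not report_statement or report_statement, so in either case not don_mask holds — hence O(not don_mask).
Applying K to premise 7 (O(not don_mask -> arm_system)) and O(not don_mask) yields O(arm_system).
Applying K to premise 5 (O(arm_system -> stow_gear)) and O(arm_system) yields O(stow_gear).
Premise 8 is O(not ping_server -> not stow_gear); contrapositively O(stow_gear -> ping_server). Since O(stow_gear) holds, K gives O(ping_server).
The contrapositive of premise 3 (O(calibrate_sensor -> not ping_server)) is O(ping_server -> not calibrate_sensor), and O(ping_server) is already established, so O(not calibrate_sensor).
So O(not calibrate_sensor) holds, i.e. calibrate_sensor is forbidden. None of the other listed options is forbidden under the premises.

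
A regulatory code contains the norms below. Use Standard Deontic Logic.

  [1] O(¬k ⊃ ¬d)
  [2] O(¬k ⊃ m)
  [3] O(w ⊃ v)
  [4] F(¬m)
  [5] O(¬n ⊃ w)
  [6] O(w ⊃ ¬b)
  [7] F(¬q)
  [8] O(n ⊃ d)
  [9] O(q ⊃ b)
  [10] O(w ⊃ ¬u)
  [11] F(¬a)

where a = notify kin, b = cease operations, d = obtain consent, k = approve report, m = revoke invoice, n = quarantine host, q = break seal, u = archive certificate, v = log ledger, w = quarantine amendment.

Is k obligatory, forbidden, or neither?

Premise 7 is F(¬q), i.e. O(q).
Applying K to premise 9 (O(q ⊃ b)) and O(q) yields O(b).
Premise 6 is O(w ⊃ ¬b); contrapositively O(b ⊃ ¬w). Since O(b) holds, K gives O(¬w).
The contrapositive of premise 5 (O(¬n ⊃ w)) is O(¬w ⊃ n), and O(¬w) is already established, so O(n).
Applying K to premise 8 (O(n ⊃ d)) and O(n) yields O(d).
Premise 1 is O(¬k ⊃ ¬d); contrapositively O(d ⊃ k). Since O(d) holds, K gives O(k).
Premises 2, 3, 4, 10, 11 do not contribute to this derivation.
Hence k is obligatory.

Obligatory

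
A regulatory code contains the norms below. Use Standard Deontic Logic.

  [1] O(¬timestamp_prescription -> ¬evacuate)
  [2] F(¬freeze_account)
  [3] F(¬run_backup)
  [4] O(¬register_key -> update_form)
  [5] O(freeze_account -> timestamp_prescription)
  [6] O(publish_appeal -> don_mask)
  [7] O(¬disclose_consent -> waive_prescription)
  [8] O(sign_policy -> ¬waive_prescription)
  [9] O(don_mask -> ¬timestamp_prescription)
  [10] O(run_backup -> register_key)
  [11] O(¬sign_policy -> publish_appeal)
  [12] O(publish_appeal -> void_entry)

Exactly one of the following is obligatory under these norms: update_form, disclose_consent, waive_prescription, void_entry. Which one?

Premise 2 is F(¬freeze_account), i.e. O(freeze_account).
Applying K to premise 5 (O(freeze_account -> timestamp_prescription)) and O(freeze_account) yields O(timestamp_prescription).
Premise 9 is O(don_mask -> ¬timestamp_prescription); contrapositively O(timestamp_prescription -> ¬don_mask). Since O(timestamp_prescription) holds, K gives O(¬don_mask).
Premise 6, O(publish_appeal -> don_mask), contraposes to O(¬don_mask -> ¬publish_appeal); with O(¬don_mask) we get O(¬publish_appeal).
The contrapositive of premise 11 (O(¬sign_policy -> publish_appeal)) is O(¬publish_appeal -> sign_policy), and O(¬publish_appeal) is already established, so O(sign_policy).
With premise 8, O(sign_policy -> ¬waive_prescription), the K-axiom yields O(¬waive_prescription).
Premise 7 is O(¬disclose_consent -> waive_prescription); contrapositively O(¬waive_prescription -> disclose_consent). Since O(¬waive_prescription) holds, K gives O(disclose_consent).
So O(disclose_consent) holds — disclose_consent is obligatory. None of the other listed options is made obligatory by any chain of premises.

disclose_consent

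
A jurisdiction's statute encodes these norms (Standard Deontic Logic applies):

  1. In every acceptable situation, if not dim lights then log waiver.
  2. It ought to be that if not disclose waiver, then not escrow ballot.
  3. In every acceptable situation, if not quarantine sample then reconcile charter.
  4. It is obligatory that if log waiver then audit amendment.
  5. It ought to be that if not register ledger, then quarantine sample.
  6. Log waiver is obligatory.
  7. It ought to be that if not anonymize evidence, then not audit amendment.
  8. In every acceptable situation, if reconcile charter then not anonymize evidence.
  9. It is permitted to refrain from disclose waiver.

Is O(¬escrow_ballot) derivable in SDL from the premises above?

No

Premise 2 is O(¬disclose_waiver → ¬escrow_ballot), but O(¬disclose_waiver) is not derivable from the premises (the permission P(¬disclose_waiver) asserts only ¬O(disclose_waiver), not O(¬disclose_waiver)), so it does not yield O(¬escrow_ballot).
No other premise forces O(¬escrow_ballot). An ideal world satisfying every premise can still have ¬escrow_ballot false, so O(¬escrow_ballot) is not derivable.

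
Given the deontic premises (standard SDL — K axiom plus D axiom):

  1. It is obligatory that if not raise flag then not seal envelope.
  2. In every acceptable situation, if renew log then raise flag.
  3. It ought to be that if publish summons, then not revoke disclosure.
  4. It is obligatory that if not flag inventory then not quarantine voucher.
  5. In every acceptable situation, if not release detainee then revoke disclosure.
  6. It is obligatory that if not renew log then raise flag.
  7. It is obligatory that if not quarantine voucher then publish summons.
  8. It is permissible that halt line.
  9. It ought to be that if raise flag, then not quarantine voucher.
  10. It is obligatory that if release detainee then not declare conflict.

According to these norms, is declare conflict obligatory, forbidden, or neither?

Premises 6 and 2 are O(¬renew_log → raise_flag) and O(renew_log → raise_flag); every ideal world satisfies ¬renew_log or renew_log, so in either case raise_flag holds — hence O(raise_flag).
With premise 9, O(raise_flag → ¬quarantine_voucher), the K-axiom yields O(¬quarantine_voucher).
Applying K to premise 7 (O(¬quarantine_voucher → publish_summons)) and O(¬quarantine_voucher) yields O(publish_summons).
Applying K to premise 3 (O(publish_summons → ¬revoke_disclosure)) and O(publish_summons) yields O(¬revoke_disclosure).
Premise 5 is O(¬release_detainee → revoke_disclosure); contrapositively O(¬revoke_disclosure → release_detainee). Since O(¬revoke_disclosure) holds, K gives O(release_detainee).
With premise 10, O(release_detainee → ¬declare_conflict), the K-axiom yields O(¬declare_conflict).
Premises 1, 4, 8 do not contribute to this derivation.
Thus O(¬declare_conflict), which is F(declare_conflict): declare_conflict is forbidden.

Forbidden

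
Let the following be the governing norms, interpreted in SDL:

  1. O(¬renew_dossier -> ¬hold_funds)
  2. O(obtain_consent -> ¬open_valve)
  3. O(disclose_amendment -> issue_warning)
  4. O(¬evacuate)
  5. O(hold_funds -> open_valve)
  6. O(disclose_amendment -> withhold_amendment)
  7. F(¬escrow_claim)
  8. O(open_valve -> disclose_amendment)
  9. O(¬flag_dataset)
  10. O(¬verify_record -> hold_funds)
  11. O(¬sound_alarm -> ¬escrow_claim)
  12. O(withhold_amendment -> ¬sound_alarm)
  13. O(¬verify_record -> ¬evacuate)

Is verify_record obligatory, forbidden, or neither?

Obligatory

Premise 7 is F(¬escrow_claim), i.e. O(escrow_claim).
Premise 11 is O(¬sound_alarm -> ¬escrow_claim); contrapositively O(escrow_claim -> sound_alarm). Since O(escrow_claim) holds, K gives O(sound_alarm).
Premise 12, O(withhold_amendment -> ¬sound_alarm), contraposes to O(sound_alarm -> ¬withhold_amendment); with O(sound_alarm) we get O(¬withhold_amendment).
The contrapositive of premise 6 (O(disclose_amendment -> withhold_amendment)) is O(¬withhold_amendment -> ¬disclose_amendment), and O(¬withhold_amendment) is already established, so O(¬disclose_amendment).
Premise 8, O(open_valve -> disclose_amendment), contraposes to O(¬disclose_amendment -> ¬open_valve); with O(¬disclose_amendment) we get O(¬open_valve).
Premise 5 is O(hold_funds -> open_valve); contrapositively O(¬open_valve -> ¬hold_funds). Since O(¬open_valve) holds, K gives O(¬hold_funds).
Premise 10 is O(¬verify_record -> hold_funds); contrapositively O(¬hold_funds -> verify_record). Since O(¬hold_funds) holds, K gives O(verify_record).
Premises 1, 2, 3, 4, 9, 13 do not contribute to this derivation.
Hence verify_record is obligatory.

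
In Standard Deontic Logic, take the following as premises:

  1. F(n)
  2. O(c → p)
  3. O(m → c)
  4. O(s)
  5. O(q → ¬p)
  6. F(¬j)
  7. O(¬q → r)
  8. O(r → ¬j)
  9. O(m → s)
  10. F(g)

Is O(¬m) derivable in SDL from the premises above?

Yes

F(¬j) at premise 6 means O(j).
Premise 8 is O(r → ¬j); contrapositively O(j → ¬r). Since O(j) holds, K gives O(¬r).
The contrapositive of premise 7 (O(¬q → r)) is O(¬r → q), and O(¬r) is already established, so O(q).
Applying K to premise 5 (O(q → ¬p)) and O(q) yields O(¬p).
Premise 2, O(c → p), contraposes to O(¬p → ¬c); with O(¬p) we get O(¬c).
Premise 3, O(m → c), contraposes to O(¬c → ¬m); with O(¬c) we get O(¬m).
Premises 1, 4, 9, 10 do not contribute to this derivation.
So O(¬m) follows.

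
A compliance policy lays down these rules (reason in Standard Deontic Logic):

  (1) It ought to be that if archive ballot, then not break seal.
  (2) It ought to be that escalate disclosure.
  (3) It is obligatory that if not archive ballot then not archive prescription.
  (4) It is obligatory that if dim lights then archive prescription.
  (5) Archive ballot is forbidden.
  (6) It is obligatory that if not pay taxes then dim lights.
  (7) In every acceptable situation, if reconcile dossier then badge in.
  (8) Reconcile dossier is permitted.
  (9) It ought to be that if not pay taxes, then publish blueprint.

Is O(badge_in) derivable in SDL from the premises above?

Premise 7 is O(reconcile_dossier → badge_in), but O(reconcile_dossier) is not derivable from the premises (the permission P(reconcile_dossier) asserts only ¬O(¬reconcile_dossier), not O(reconcile_dossier)), so it does not yield O(badge_in).
No other premise forces O(badge_in). An ideal world satisfying every premise can still have badge_in false, so O(badge_in) is not derivable.

No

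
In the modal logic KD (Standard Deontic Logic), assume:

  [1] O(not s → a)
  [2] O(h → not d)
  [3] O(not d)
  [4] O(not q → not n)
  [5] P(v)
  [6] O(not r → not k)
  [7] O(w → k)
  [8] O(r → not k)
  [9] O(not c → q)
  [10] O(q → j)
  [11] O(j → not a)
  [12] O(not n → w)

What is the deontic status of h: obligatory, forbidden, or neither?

Neither

Premise 2 is O(h → not d); even if O(not d) held, inferring O(h) would be affirming the consequent — invalid.
No premise or chain of K-axiom applications forces O(h), and none forces O(not h). So h is neither obligatory nor forbidden under these norms.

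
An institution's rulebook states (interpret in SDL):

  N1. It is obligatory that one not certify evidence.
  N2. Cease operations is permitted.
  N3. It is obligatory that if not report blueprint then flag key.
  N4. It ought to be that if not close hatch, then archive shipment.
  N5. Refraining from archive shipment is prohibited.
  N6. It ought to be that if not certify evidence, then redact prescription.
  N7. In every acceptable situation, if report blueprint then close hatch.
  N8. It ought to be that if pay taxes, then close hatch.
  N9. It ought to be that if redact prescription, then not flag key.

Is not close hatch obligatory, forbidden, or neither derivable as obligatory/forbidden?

Premise 1 states O(¬certify_evidence) outright.
With premise 6, O(¬certify_evidence → redact_prescription), the K-axiom yields O(redact_prescription).
Premise 9 is O(redact_prescription → ¬flag_key); since O(redact_prescription), deontic closure gives O(¬flag_key).
Premise 3 is O(¬report_blueprint → flag_key); contrapositively O(¬flag_key → report_blueprint). Since O(¬flag_key) holds, K gives O(report_blueprint).
From O(report_blueprint) and premise 7, O(report_blueprint → close_hatch), we obtain O(close_hatch).
Premises 2, 4, 5, 8 do not contribute to this derivation.
Thus O(close_hatch), which is F(¬close_hatch): ¬close_hatch is forbidden.

Forbidden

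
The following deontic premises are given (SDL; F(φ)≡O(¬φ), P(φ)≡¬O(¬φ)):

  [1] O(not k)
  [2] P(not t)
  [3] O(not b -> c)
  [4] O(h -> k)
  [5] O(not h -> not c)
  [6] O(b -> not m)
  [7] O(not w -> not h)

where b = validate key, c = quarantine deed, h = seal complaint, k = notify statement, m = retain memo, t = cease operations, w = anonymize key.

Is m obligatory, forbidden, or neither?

Forbidden

Premise 1 gives O(not k).
The contrapositive of premise 4 (O(h -> k)) is O(not k -> not h), and O(not k) is already established, so O(not h).
Applying K to premise 5 (O(not h -> not c)) and O(not h) yields O(not c).
Premise 3 is O(not b -> c); contrapositively O(not c -> b). Since O(not c) holds, K gives O(b).
Premise 6 is O(b -> not m); since O(b), deontic closure gives O(not m).
Premises 2, 7 do not contribute to this derivation.
Thus O(not m), which is F(m): m is forbidden.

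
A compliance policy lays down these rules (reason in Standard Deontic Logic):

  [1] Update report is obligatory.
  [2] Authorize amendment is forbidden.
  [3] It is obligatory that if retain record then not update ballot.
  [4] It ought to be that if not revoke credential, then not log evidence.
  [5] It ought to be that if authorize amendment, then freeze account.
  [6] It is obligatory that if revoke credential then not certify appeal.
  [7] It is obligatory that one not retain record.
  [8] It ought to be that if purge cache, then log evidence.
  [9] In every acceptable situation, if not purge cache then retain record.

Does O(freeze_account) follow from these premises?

Premise 5 is O(authorize_amendment → freeze_account), but O(authorize_amendment) is not derivable from the premises, so it does not yield O(freeze_account).
No other premise forces O(freeze_account). An ideal world satisfying every premise can still have freeze_account false, so O(freeze_account) is not derivable.

No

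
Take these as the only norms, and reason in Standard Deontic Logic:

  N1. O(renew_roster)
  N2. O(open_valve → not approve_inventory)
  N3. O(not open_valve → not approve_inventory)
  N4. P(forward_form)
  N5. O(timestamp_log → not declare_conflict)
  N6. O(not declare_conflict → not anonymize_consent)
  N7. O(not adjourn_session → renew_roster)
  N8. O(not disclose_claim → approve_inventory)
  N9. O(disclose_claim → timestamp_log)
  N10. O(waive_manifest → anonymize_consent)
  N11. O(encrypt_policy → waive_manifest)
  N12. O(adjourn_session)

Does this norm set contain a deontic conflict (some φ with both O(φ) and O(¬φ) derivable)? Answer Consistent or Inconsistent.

Premise 7 is O(not adjourn_session → renew_roster); even if O(renew_roster) held, inferring O(not adjourn_session) would be affirming the consequent — invalid.
So O(not adjourn_session) is not derivable, and the apparent clash with O(adjourn_session) does not arise.
A world satisfying every obligation exists (e.g. adjourn_session=true, anonymize_consent=false, approve_inventory=false, declare_conflict=false, disclose_claim=true, encrypt_policy=false, forward_form=false, open_valve=false, renew_roster=true, timestamp_log=true, waive_manifest=false); no atom is both obligatory and forbidden, so the set is consistent.

Consistent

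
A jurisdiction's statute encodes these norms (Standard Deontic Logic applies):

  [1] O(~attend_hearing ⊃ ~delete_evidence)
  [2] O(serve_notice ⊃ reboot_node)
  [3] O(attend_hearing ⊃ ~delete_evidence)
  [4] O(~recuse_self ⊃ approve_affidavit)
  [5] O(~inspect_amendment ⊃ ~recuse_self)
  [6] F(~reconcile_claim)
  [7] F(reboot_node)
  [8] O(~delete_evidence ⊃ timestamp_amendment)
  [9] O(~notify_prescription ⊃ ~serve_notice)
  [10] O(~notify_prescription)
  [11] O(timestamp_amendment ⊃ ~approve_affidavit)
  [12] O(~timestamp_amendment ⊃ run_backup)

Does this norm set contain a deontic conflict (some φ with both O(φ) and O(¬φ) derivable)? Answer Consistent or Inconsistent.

Premise 2 is O(serve_notice ⊃ reboot_node), but O(serve_notice) is not derivable from the premises, so it does not yield O(reboot_node).
So O(reboot_node) is not derivable, and the apparent clash with O(~reboot_node) does not arise.
A world satisfying every obligation exists (e.g. approve_affidavit=false, attend_hearing=false, delete_evidence=false, inspect_amendment=true, notify_prescription=false, reboot_node=false, reconcile_claim=true, recuse_self=true, run_backup=false, serve_notice=false, timestamp_amendment=true); no atom is both obligatory and forbidden, so the set is consistent.

Consistent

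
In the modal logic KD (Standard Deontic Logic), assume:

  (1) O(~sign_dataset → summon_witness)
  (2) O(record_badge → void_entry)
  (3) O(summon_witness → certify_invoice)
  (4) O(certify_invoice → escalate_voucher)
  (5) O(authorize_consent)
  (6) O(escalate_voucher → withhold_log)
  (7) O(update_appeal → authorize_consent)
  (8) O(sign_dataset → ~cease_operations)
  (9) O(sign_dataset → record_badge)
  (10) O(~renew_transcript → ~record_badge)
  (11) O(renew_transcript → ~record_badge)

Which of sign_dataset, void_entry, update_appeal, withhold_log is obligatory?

Premises 11 and 10 are O(renew_transcript → ~record_badge) and O(~renew_transcript → ~record_badge); every ideal world satisfies renew_transcript or ~renew_transcript, so in either case ~record_badge holds — hence O(~record_badge).
The contrapositive of premise 9 (O(sign_dataset → record_badge)) is O(~record_badge → ~sign_dataset), and O(~record_badge) is already established, so O(~sign_dataset).
With premise 1, O(~sign_dataset → summon_witness), the K-axiom yields O(summon_witness).
Premise 3 is O(summon_witness → certify_invoice); since O(summon_witness), deontic closure gives O(certify_invoice).
Applying K to premise 4 (O(certify_invoice → escalate_voucher)) and O(certify_invoice) yields O(escalate_voucher).
Premise 6 is O(escalate_voucher → withhold_log); since O(escalate_voucher), deontic closure gives O(withhold_log).
So O(withhold_log) holds — withhold_log is obligatory. None of the other listed options is made obligatory by any chain of premises.

withhold_log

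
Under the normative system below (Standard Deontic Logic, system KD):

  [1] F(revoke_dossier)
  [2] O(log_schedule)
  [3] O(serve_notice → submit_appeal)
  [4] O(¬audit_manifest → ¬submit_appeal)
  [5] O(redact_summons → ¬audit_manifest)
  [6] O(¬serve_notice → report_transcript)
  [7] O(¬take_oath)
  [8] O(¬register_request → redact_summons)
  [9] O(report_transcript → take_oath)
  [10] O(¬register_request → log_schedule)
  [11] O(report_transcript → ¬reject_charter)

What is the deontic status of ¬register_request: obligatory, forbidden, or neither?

Forbidden

From premise 7 we have O(¬take_oath).
Premise 9, O(report_transcript → take_oath), contraposes to O(¬take_oath → ¬report_transcript); with O(¬take_oath) we get O(¬report_transcript).
The contrapositive of premise 6 (O(¬serve_notice → report_transcript)) is O(¬report_transcript → serve_notice), and O(¬report_transcript) is already established, so O(serve_notice).
With premise 3, O(serve_notice → submit_appeal), the K-axiom yields O(submit_appeal).
Premise 4 is O(¬audit_manifest → ¬submit_appeal); contrapositively O(submit_appeal → audit_manifest). Since O(submit_appeal) holds, K gives O(audit_manifest).
The contrapositive of premise 5 (O(redact_summons → ¬audit_manifest)) is O(audit_manifest → ¬redact_summons), and O(audit_manifest) is already established, so O(¬redact_summons).
Premise 8 is O(¬register_request → redact_summons); contrapositively O(¬redact_summons → register_request). Since O(¬redact_summons) holds, K gives O(register_request).
Premises 1, 2, 10, 11 do not contribute to this derivation.
Thus O(register_request), which is F(¬register_request): ¬register_request is forbidden.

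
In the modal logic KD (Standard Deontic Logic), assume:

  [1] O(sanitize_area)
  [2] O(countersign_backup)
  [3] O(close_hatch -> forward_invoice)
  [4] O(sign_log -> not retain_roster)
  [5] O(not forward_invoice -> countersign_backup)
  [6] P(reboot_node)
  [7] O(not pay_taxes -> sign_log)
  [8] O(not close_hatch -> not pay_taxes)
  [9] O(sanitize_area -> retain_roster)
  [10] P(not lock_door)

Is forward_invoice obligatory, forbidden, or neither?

Obligatory

Premise 1 gives O(sanitize_area).
Premise 9 is O(sanitize_area -> retain_roster); since O(sanitize_area), deontic closure gives O(retain_roster).
The contrapositive of premise 4 (O(sign_log -> not retain_roster)) is O(retain_roster -> not sign_log), and O(retain_roster) is already established, so O(not sign_log).
Premise 7 is O(not pay_taxes -> sign_log); contrapositively O(not sign_log -> pay_taxes). Since O(not sign_log) holds, K gives O(pay_taxes).
Premise 8 is O(not close_hatch -> not pay_taxes); contrapositively O(pay_taxes -> close_hatch). Since O(pay_taxes) holds, K gives O(close_hatch).
With premise 3, O(close_hatch -> forward_invoice), the K-axiom yields O(forward_invoice).
Premises 2, 5, 6, 10 do not contribute to this derivation.
Hence forward_invoice is obligatory.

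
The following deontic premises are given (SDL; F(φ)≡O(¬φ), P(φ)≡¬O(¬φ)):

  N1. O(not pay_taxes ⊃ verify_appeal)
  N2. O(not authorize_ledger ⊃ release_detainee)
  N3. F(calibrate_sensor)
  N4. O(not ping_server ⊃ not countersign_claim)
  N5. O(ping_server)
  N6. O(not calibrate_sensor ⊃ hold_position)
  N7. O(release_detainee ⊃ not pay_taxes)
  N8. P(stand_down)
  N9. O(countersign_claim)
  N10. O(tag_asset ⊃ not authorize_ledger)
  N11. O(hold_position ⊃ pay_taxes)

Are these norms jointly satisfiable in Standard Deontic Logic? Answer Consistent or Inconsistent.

Premise 4 is O(not ping_server ⊃ not countersign_claim), but O(not ping_server) is not derivable from the premises, so it does not yield O(not countersign_claim).
So O(not countersign_claim) is not derivable, and the apparent clash with O(countersign_claim) does not arise.
A world satisfying every obligation exists (e.g. authorize_ledger=true, calibrate_sensor=false, countersign_claim=true, hold_position=true, pay_taxes=true, ping_server=true, release_detainee=false, stand_down=false, tag_asset=false, verify_appeal=false); no atom is both obligatory and forbidden, so the set is consistent.

Consistent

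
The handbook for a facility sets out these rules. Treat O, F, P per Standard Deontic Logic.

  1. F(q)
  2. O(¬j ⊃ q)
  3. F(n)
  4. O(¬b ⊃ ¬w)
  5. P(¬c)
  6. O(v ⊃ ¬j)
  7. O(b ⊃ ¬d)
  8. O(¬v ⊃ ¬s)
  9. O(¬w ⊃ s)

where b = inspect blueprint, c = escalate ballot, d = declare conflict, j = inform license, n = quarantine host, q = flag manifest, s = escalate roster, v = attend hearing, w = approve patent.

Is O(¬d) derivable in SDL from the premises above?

F(q) at premise 1 means O(¬q).
The contrapositive of premise 2 (O(¬j ⊃ q)) is O(¬q ⊃ j), and O(¬q) is already established, so O(j).
The contrapositive of premise 6 (O(v ⊃ ¬j)) is O(j ⊃ ¬v), and O(j) is already established, so O(¬v).
Premise 8 is O(¬v ⊃ ¬s); since O(¬v), deontic closure gives O(¬s).
Premise 9 is O(¬w ⊃ s); contrapositively O(¬s ⊃ w). Since O(¬s) holds, K gives O(w).
Premise 4 is O(¬b ⊃ ¬w); contrapositively O(w ⊃ b). Since O(w) holds, K gives O(b).
Applying K to premise 7 (O(b ⊃ ¬d)) and O(b) yields O(¬d).
Premises 3, 5 do not contribute to this derivation.
So O(¬d) follows.

Yes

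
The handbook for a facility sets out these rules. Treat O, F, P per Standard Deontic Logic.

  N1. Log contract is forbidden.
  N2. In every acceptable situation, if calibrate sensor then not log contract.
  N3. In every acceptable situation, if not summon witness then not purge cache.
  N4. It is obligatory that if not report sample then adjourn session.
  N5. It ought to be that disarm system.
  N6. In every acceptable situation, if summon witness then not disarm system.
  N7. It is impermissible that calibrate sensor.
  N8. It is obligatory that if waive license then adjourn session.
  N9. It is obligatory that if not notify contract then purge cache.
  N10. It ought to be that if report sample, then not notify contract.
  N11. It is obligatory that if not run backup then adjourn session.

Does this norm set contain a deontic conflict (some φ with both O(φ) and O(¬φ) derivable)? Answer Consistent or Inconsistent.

Premise 2 is O(calibrate_sensor → ¬log_contract); even if O(¬log_contract) held, inferring O(calibrate_sensor) would be affirming the consequent — invalid.
So O(calibrate_sensor) is not derivable, and the apparent clash with O(¬calibrate_sensor) does not arise.
A world satisfying every obligation exists (e.g. adjourn_session=true, calibrate_sensor=false, disarm_system=true, log_contract=false, notify_contract=true, purge_cache=false, report_sample=false, run_backup=false, summon_witness=false, waive_license=false); no atom is both obligatory and forbidden, so the set is consistent.

Consistent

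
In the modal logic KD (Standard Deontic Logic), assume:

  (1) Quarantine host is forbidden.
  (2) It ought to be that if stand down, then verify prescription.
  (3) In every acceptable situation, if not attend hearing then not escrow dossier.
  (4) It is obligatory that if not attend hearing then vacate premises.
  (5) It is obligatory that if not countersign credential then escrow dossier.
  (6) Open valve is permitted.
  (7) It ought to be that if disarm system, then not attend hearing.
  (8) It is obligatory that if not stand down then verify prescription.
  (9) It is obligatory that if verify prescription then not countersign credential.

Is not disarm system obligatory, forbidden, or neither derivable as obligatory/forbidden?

By case analysis on ¬stand_down: premise 8 gives O(¬stand_down → verify_prescription) and premise 2 gives O(stand_down → verify_prescription), so O(verify_prescription) either way.
Premise 9 is O(verify_prescription → ¬countersign_credential); since O(verify_prescription), deontic closure gives O(¬countersign_credential).
With premise 5, O(¬countersign_credential → escrow_dossier), the K-axiom yields O(escrow_dossier).
The contrapositive of premise 3 (O(¬attend_hearing → ¬escrow_dossier)) is O(escrow_dossier → attend_hearing), and O(escrow_dossier) is already established, so O(attend_hearing).
Premise 7 is O(disarm_system → ¬attend_hearing); contrapositively O(attend_hearing → ¬disarm_system). Since O(attend_hearing) holds, K gives O(¬disarm_system).
Premises 1, 4, 6 do not contribute to this derivation.
Hence ¬disarm_system is obligatory.

Obligatory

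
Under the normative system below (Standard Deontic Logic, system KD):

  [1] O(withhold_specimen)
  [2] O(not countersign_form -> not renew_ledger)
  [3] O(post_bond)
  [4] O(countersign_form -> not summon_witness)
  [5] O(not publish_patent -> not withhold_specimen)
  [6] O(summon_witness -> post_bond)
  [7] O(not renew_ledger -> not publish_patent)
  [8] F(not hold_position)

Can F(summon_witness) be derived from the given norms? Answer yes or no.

Premise 1 states O(withhold_specimen) outright.
Premise 5 is O(not publish_patent -> not withhold_specimen); contrapositively O(withhold_specimen -> publish_patent). Since O(withhold_specimen) holds, K gives O(publish_patent).
The contrapositive of premise 7 (O(not renew_ledger -> not publish_patent)) is O(publish_patent -> renew_ledger), and O(publish_patent) is already established, so O(renew_ledger).
Premise 2 is O(not countersign_form -> not renew_ledger); contrapositively O(renew_ledger -> countersign_form). Since O(renew_ledger) holds, K gives O(countersign_form).
Premise 4 is O(countersign_form -> not summon_witness); since O(countersign_form), deontic closure gives O(not summon_witness).
Premises 3, 6, 8 do not contribute to this derivation.
So O(not summon_witness) holds, i.e. F(summon_witness). The claim follows.

Yes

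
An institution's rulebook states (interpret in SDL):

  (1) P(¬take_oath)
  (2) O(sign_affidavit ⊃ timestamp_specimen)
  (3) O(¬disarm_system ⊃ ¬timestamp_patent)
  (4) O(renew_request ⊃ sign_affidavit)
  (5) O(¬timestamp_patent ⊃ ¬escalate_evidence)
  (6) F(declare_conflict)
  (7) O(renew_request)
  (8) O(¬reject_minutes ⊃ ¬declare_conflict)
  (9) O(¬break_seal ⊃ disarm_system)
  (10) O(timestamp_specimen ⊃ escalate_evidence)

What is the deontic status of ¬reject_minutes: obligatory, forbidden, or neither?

Premise 8 is O(¬reject_minutes ⊃ ¬declare_conflict); even if O(¬declare_conflict) held, inferring O(¬reject_minutes) would be affirming the consequent — invalid.
No premise or chain of K-axiom applications forces O(¬reject_minutes), and none forces O(reject_minutes). So ¬reject_minutes is neither obligatory nor forbidden under these norms.

Neither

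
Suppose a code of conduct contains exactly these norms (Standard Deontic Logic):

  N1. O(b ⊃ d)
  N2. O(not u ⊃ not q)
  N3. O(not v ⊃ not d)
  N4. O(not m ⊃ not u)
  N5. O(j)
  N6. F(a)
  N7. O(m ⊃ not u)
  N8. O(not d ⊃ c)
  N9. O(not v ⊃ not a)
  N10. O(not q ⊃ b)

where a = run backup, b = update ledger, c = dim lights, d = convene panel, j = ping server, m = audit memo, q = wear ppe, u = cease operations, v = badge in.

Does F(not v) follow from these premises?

Premises 7 and 4 cover both cases: O(m ⊃ not u) and O(not m ⊃ not u). Since m ∨ not m is a tautology, O(not u) follows.
Applying K to premise 2 (O(not u ⊃ not q)) and O(not u) yields O(not q).
From O(not q) and premise 10, O(not q ⊃ b), we obtain O(b).
Premise 1 is O(b ⊃ d); since O(b), deontic closure gives O(d).
The contrapositive of premise 3 (O(not v ⊃ not d)) is O(d ⊃ v), and O(d) is already established, so O(v).
Premises 5, 6, 8, 9 do not contribute to this derivation.
So O(v) holds, i.e. F(not v). The claim follows.

Yes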